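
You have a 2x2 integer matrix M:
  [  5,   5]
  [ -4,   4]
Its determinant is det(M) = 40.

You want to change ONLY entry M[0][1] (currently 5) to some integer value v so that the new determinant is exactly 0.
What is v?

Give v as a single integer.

Answer: -5

Derivation:
det is linear in entry M[0][1]: det = old_det + (v - 5) * C_01
Cofactor C_01 = 4
Want det = 0: 40 + (v - 5) * 4 = 0
  (v - 5) = -40 / 4 = -10
  v = 5 + (-10) = -5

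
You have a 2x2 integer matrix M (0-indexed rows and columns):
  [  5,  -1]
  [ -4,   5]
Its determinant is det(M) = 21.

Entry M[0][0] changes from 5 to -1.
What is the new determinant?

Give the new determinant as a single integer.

det is linear in row 0: changing M[0][0] by delta changes det by delta * cofactor(0,0).
Cofactor C_00 = (-1)^(0+0) * minor(0,0) = 5
Entry delta = -1 - 5 = -6
Det delta = -6 * 5 = -30
New det = 21 + -30 = -9

Answer: -9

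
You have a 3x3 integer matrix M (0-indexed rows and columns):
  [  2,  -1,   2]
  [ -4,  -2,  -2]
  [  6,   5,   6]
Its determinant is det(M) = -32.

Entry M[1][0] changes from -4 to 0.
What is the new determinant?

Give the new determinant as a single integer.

Answer: 32

Derivation:
det is linear in row 1: changing M[1][0] by delta changes det by delta * cofactor(1,0).
Cofactor C_10 = (-1)^(1+0) * minor(1,0) = 16
Entry delta = 0 - -4 = 4
Det delta = 4 * 16 = 64
New det = -32 + 64 = 32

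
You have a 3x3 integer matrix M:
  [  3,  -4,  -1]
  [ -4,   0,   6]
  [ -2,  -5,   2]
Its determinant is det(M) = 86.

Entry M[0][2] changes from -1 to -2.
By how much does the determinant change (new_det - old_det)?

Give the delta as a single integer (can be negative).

Answer: -20

Derivation:
Cofactor C_02 = 20
Entry delta = -2 - -1 = -1
Det delta = entry_delta * cofactor = -1 * 20 = -20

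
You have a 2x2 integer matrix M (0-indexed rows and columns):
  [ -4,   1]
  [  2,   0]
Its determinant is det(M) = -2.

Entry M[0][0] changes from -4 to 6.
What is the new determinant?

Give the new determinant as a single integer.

det is linear in row 0: changing M[0][0] by delta changes det by delta * cofactor(0,0).
Cofactor C_00 = (-1)^(0+0) * minor(0,0) = 0
Entry delta = 6 - -4 = 10
Det delta = 10 * 0 = 0
New det = -2 + 0 = -2

Answer: -2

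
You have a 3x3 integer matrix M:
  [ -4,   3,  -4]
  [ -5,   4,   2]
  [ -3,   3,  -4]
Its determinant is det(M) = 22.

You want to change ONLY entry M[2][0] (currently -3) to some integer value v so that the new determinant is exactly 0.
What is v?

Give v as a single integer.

Answer: -4

Derivation:
det is linear in entry M[2][0]: det = old_det + (v - -3) * C_20
Cofactor C_20 = 22
Want det = 0: 22 + (v - -3) * 22 = 0
  (v - -3) = -22 / 22 = -1
  v = -3 + (-1) = -4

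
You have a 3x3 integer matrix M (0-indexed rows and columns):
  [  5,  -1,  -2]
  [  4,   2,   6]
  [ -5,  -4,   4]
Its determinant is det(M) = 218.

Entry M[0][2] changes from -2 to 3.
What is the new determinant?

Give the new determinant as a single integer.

det is linear in row 0: changing M[0][2] by delta changes det by delta * cofactor(0,2).
Cofactor C_02 = (-1)^(0+2) * minor(0,2) = -6
Entry delta = 3 - -2 = 5
Det delta = 5 * -6 = -30
New det = 218 + -30 = 188

Answer: 188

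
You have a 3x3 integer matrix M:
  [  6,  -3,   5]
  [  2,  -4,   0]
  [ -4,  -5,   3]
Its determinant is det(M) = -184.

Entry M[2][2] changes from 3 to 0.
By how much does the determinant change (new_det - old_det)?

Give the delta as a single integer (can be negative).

Answer: 54

Derivation:
Cofactor C_22 = -18
Entry delta = 0 - 3 = -3
Det delta = entry_delta * cofactor = -3 * -18 = 54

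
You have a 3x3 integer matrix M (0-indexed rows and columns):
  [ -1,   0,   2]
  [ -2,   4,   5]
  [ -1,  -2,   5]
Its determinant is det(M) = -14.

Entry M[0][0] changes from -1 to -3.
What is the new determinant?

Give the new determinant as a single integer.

det is linear in row 0: changing M[0][0] by delta changes det by delta * cofactor(0,0).
Cofactor C_00 = (-1)^(0+0) * minor(0,0) = 30
Entry delta = -3 - -1 = -2
Det delta = -2 * 30 = -60
New det = -14 + -60 = -74

Answer: -74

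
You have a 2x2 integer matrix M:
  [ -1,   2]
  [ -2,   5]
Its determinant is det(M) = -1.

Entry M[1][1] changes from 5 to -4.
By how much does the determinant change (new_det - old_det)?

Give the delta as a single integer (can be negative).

Answer: 9

Derivation:
Cofactor C_11 = -1
Entry delta = -4 - 5 = -9
Det delta = entry_delta * cofactor = -9 * -1 = 9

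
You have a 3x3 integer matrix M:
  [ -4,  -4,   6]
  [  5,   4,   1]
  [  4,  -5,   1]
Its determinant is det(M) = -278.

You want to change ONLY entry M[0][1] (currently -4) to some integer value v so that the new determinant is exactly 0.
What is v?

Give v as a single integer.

det is linear in entry M[0][1]: det = old_det + (v - -4) * C_01
Cofactor C_01 = -1
Want det = 0: -278 + (v - -4) * -1 = 0
  (v - -4) = 278 / -1 = -278
  v = -4 + (-278) = -282

Answer: -282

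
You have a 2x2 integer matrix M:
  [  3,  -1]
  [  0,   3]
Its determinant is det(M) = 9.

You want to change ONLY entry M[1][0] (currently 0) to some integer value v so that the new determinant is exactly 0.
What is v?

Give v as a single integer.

det is linear in entry M[1][0]: det = old_det + (v - 0) * C_10
Cofactor C_10 = 1
Want det = 0: 9 + (v - 0) * 1 = 0
  (v - 0) = -9 / 1 = -9
  v = 0 + (-9) = -9

Answer: -9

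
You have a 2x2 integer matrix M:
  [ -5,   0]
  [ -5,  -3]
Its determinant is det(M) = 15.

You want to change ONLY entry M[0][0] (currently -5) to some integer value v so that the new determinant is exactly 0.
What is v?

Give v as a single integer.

Answer: 0

Derivation:
det is linear in entry M[0][0]: det = old_det + (v - -5) * C_00
Cofactor C_00 = -3
Want det = 0: 15 + (v - -5) * -3 = 0
  (v - -5) = -15 / -3 = 5
  v = -5 + (5) = 0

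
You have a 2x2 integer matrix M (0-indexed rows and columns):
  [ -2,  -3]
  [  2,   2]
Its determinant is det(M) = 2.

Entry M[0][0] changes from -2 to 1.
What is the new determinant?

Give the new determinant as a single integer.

Answer: 8

Derivation:
det is linear in row 0: changing M[0][0] by delta changes det by delta * cofactor(0,0).
Cofactor C_00 = (-1)^(0+0) * minor(0,0) = 2
Entry delta = 1 - -2 = 3
Det delta = 3 * 2 = 6
New det = 2 + 6 = 8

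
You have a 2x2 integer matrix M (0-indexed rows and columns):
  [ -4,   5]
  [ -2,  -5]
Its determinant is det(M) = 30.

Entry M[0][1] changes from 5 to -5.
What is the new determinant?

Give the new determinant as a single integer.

Answer: 10

Derivation:
det is linear in row 0: changing M[0][1] by delta changes det by delta * cofactor(0,1).
Cofactor C_01 = (-1)^(0+1) * minor(0,1) = 2
Entry delta = -5 - 5 = -10
Det delta = -10 * 2 = -20
New det = 30 + -20 = 10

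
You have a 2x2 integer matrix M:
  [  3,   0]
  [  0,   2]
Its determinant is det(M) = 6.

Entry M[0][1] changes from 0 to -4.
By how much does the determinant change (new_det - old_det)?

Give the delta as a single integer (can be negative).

Answer: 0

Derivation:
Cofactor C_01 = 0
Entry delta = -4 - 0 = -4
Det delta = entry_delta * cofactor = -4 * 0 = 0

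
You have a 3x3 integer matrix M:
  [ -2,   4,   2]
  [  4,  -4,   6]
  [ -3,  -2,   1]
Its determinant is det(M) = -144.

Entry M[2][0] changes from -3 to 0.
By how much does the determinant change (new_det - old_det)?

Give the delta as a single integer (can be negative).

Answer: 96

Derivation:
Cofactor C_20 = 32
Entry delta = 0 - -3 = 3
Det delta = entry_delta * cofactor = 3 * 32 = 96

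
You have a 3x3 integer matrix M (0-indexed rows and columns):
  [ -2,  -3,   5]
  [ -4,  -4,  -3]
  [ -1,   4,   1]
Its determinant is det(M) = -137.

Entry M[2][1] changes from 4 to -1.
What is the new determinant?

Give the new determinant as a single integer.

det is linear in row 2: changing M[2][1] by delta changes det by delta * cofactor(2,1).
Cofactor C_21 = (-1)^(2+1) * minor(2,1) = -26
Entry delta = -1 - 4 = -5
Det delta = -5 * -26 = 130
New det = -137 + 130 = -7

Answer: -7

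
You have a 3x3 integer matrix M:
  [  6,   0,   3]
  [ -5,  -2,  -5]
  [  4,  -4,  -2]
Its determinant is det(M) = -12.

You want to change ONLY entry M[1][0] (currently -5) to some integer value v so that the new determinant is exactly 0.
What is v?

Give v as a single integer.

Answer: -6

Derivation:
det is linear in entry M[1][0]: det = old_det + (v - -5) * C_10
Cofactor C_10 = -12
Want det = 0: -12 + (v - -5) * -12 = 0
  (v - -5) = 12 / -12 = -1
  v = -5 + (-1) = -6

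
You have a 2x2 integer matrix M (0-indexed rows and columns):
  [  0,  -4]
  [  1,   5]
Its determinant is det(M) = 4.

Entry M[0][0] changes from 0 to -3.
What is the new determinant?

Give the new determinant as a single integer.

Answer: -11

Derivation:
det is linear in row 0: changing M[0][0] by delta changes det by delta * cofactor(0,0).
Cofactor C_00 = (-1)^(0+0) * minor(0,0) = 5
Entry delta = -3 - 0 = -3
Det delta = -3 * 5 = -15
New det = 4 + -15 = -11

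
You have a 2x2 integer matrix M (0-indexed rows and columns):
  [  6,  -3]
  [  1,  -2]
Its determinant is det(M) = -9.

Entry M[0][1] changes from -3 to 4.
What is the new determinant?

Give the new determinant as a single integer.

det is linear in row 0: changing M[0][1] by delta changes det by delta * cofactor(0,1).
Cofactor C_01 = (-1)^(0+1) * minor(0,1) = -1
Entry delta = 4 - -3 = 7
Det delta = 7 * -1 = -7
New det = -9 + -7 = -16

Answer: -16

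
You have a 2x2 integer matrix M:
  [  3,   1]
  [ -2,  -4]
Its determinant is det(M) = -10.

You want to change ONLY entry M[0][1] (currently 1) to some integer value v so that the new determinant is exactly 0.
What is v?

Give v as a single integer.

Answer: 6

Derivation:
det is linear in entry M[0][1]: det = old_det + (v - 1) * C_01
Cofactor C_01 = 2
Want det = 0: -10 + (v - 1) * 2 = 0
  (v - 1) = 10 / 2 = 5
  v = 1 + (5) = 6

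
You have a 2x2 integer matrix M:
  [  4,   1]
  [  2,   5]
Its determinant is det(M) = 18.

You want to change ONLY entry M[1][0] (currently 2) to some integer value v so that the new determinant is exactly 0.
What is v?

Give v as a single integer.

det is linear in entry M[1][0]: det = old_det + (v - 2) * C_10
Cofactor C_10 = -1
Want det = 0: 18 + (v - 2) * -1 = 0
  (v - 2) = -18 / -1 = 18
  v = 2 + (18) = 20

Answer: 20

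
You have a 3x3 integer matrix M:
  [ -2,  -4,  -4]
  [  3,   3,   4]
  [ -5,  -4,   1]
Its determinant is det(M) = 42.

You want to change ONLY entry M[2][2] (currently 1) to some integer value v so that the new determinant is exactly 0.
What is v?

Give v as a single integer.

det is linear in entry M[2][2]: det = old_det + (v - 1) * C_22
Cofactor C_22 = 6
Want det = 0: 42 + (v - 1) * 6 = 0
  (v - 1) = -42 / 6 = -7
  v = 1 + (-7) = -6

Answer: -6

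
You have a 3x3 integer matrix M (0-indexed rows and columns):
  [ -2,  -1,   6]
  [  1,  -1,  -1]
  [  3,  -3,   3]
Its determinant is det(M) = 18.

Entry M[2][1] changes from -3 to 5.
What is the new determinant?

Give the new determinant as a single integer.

Answer: 50

Derivation:
det is linear in row 2: changing M[2][1] by delta changes det by delta * cofactor(2,1).
Cofactor C_21 = (-1)^(2+1) * minor(2,1) = 4
Entry delta = 5 - -3 = 8
Det delta = 8 * 4 = 32
New det = 18 + 32 = 50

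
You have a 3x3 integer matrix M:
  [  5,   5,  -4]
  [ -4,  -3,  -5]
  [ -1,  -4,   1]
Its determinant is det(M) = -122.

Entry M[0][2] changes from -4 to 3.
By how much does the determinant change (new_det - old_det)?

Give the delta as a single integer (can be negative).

Cofactor C_02 = 13
Entry delta = 3 - -4 = 7
Det delta = entry_delta * cofactor = 7 * 13 = 91

Answer: 91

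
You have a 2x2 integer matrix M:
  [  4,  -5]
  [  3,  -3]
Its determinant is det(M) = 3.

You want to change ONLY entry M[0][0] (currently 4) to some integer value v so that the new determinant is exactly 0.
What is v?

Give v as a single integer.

Answer: 5

Derivation:
det is linear in entry M[0][0]: det = old_det + (v - 4) * C_00
Cofactor C_00 = -3
Want det = 0: 3 + (v - 4) * -3 = 0
  (v - 4) = -3 / -3 = 1
  v = 4 + (1) = 5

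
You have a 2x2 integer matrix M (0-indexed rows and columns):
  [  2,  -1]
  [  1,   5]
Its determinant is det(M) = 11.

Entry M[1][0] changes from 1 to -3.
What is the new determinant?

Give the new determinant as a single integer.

det is linear in row 1: changing M[1][0] by delta changes det by delta * cofactor(1,0).
Cofactor C_10 = (-1)^(1+0) * minor(1,0) = 1
Entry delta = -3 - 1 = -4
Det delta = -4 * 1 = -4
New det = 11 + -4 = 7

Answer: 7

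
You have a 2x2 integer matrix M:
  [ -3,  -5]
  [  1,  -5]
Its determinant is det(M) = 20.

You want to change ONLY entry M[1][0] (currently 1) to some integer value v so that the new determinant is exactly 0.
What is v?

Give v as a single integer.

det is linear in entry M[1][0]: det = old_det + (v - 1) * C_10
Cofactor C_10 = 5
Want det = 0: 20 + (v - 1) * 5 = 0
  (v - 1) = -20 / 5 = -4
  v = 1 + (-4) = -3

Answer: -3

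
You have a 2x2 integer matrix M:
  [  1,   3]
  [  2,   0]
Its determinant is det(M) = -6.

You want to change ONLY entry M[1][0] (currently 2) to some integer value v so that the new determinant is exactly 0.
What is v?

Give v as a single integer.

det is linear in entry M[1][0]: det = old_det + (v - 2) * C_10
Cofactor C_10 = -3
Want det = 0: -6 + (v - 2) * -3 = 0
  (v - 2) = 6 / -3 = -2
  v = 2 + (-2) = 0

Answer: 0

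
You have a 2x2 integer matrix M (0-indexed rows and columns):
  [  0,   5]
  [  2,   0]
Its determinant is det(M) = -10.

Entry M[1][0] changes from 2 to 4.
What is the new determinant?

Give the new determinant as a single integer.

det is linear in row 1: changing M[1][0] by delta changes det by delta * cofactor(1,0).
Cofactor C_10 = (-1)^(1+0) * minor(1,0) = -5
Entry delta = 4 - 2 = 2
Det delta = 2 * -5 = -10
New det = -10 + -10 = -20

Answer: -20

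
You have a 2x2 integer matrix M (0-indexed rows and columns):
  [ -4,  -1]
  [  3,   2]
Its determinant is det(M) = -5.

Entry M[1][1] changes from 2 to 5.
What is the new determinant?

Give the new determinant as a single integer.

det is linear in row 1: changing M[1][1] by delta changes det by delta * cofactor(1,1).
Cofactor C_11 = (-1)^(1+1) * minor(1,1) = -4
Entry delta = 5 - 2 = 3
Det delta = 3 * -4 = -12
New det = -5 + -12 = -17

Answer: -17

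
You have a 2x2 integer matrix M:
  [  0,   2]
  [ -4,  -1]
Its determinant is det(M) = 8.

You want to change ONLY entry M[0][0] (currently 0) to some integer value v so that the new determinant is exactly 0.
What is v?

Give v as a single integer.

Answer: 8

Derivation:
det is linear in entry M[0][0]: det = old_det + (v - 0) * C_00
Cofactor C_00 = -1
Want det = 0: 8 + (v - 0) * -1 = 0
  (v - 0) = -8 / -1 = 8
  v = 0 + (8) = 8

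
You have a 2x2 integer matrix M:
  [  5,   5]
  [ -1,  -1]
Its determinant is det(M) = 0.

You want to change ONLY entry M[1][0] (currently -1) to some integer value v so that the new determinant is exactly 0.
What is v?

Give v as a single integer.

det is linear in entry M[1][0]: det = old_det + (v - -1) * C_10
Cofactor C_10 = -5
Want det = 0: 0 + (v - -1) * -5 = 0
  (v - -1) = 0 / -5 = 0
  v = -1 + (0) = -1

Answer: -1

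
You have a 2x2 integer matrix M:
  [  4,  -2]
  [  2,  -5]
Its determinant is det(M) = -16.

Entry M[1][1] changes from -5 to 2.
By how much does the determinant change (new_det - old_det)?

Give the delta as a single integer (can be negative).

Answer: 28

Derivation:
Cofactor C_11 = 4
Entry delta = 2 - -5 = 7
Det delta = entry_delta * cofactor = 7 * 4 = 28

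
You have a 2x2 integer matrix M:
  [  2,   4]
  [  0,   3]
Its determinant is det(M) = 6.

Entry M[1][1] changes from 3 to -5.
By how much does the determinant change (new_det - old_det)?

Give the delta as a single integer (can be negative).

Cofactor C_11 = 2
Entry delta = -5 - 3 = -8
Det delta = entry_delta * cofactor = -8 * 2 = -16

Answer: -16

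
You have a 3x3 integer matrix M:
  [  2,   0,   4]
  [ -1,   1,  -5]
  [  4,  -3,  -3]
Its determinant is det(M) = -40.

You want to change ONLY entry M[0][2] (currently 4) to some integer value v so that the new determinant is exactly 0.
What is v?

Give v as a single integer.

det is linear in entry M[0][2]: det = old_det + (v - 4) * C_02
Cofactor C_02 = -1
Want det = 0: -40 + (v - 4) * -1 = 0
  (v - 4) = 40 / -1 = -40
  v = 4 + (-40) = -36

Answer: -36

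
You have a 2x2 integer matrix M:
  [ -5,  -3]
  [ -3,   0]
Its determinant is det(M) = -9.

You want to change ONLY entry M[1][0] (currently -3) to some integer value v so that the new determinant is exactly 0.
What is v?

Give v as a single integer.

det is linear in entry M[1][0]: det = old_det + (v - -3) * C_10
Cofactor C_10 = 3
Want det = 0: -9 + (v - -3) * 3 = 0
  (v - -3) = 9 / 3 = 3
  v = -3 + (3) = 0

Answer: 0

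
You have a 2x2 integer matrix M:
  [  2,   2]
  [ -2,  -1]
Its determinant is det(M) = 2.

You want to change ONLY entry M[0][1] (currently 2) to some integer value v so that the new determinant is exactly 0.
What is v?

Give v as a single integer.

Answer: 1

Derivation:
det is linear in entry M[0][1]: det = old_det + (v - 2) * C_01
Cofactor C_01 = 2
Want det = 0: 2 + (v - 2) * 2 = 0
  (v - 2) = -2 / 2 = -1
  v = 2 + (-1) = 1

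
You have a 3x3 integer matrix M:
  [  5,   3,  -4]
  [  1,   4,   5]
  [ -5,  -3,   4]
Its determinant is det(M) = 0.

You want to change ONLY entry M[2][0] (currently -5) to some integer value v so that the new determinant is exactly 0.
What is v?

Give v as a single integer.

det is linear in entry M[2][0]: det = old_det + (v - -5) * C_20
Cofactor C_20 = 31
Want det = 0: 0 + (v - -5) * 31 = 0
  (v - -5) = 0 / 31 = 0
  v = -5 + (0) = -5

Answer: -5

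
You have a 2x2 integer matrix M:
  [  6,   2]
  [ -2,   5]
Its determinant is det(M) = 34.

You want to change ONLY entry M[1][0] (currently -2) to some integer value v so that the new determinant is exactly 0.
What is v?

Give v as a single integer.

det is linear in entry M[1][0]: det = old_det + (v - -2) * C_10
Cofactor C_10 = -2
Want det = 0: 34 + (v - -2) * -2 = 0
  (v - -2) = -34 / -2 = 17
  v = -2 + (17) = 15

Answer: 15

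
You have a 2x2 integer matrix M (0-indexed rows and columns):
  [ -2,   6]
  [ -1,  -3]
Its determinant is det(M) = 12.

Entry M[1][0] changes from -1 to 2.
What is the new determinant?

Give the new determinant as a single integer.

Answer: -6

Derivation:
det is linear in row 1: changing M[1][0] by delta changes det by delta * cofactor(1,0).
Cofactor C_10 = (-1)^(1+0) * minor(1,0) = -6
Entry delta = 2 - -1 = 3
Det delta = 3 * -6 = -18
New det = 12 + -18 = -6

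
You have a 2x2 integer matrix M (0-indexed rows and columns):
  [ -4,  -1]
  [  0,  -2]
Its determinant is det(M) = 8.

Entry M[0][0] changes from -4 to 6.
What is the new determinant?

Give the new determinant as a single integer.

det is linear in row 0: changing M[0][0] by delta changes det by delta * cofactor(0,0).
Cofactor C_00 = (-1)^(0+0) * minor(0,0) = -2
Entry delta = 6 - -4 = 10
Det delta = 10 * -2 = -20
New det = 8 + -20 = -12

Answer: -12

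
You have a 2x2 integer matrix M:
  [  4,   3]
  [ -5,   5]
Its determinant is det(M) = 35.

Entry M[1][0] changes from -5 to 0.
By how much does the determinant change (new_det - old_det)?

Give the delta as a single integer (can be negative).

Answer: -15

Derivation:
Cofactor C_10 = -3
Entry delta = 0 - -5 = 5
Det delta = entry_delta * cofactor = 5 * -3 = -15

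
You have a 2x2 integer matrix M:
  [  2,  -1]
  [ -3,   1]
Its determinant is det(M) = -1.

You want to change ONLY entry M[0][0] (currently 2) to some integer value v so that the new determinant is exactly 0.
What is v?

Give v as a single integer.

det is linear in entry M[0][0]: det = old_det + (v - 2) * C_00
Cofactor C_00 = 1
Want det = 0: -1 + (v - 2) * 1 = 0
  (v - 2) = 1 / 1 = 1
  v = 2 + (1) = 3

Answer: 3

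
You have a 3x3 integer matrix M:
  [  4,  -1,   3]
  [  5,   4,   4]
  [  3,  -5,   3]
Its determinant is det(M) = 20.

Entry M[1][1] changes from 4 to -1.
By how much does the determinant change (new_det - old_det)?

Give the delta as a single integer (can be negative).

Answer: -15

Derivation:
Cofactor C_11 = 3
Entry delta = -1 - 4 = -5
Det delta = entry_delta * cofactor = -5 * 3 = -15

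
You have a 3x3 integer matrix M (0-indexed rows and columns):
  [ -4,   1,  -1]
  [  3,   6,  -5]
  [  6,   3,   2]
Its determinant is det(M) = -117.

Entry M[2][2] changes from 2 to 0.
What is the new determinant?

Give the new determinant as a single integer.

Answer: -63

Derivation:
det is linear in row 2: changing M[2][2] by delta changes det by delta * cofactor(2,2).
Cofactor C_22 = (-1)^(2+2) * minor(2,2) = -27
Entry delta = 0 - 2 = -2
Det delta = -2 * -27 = 54
New det = -117 + 54 = -63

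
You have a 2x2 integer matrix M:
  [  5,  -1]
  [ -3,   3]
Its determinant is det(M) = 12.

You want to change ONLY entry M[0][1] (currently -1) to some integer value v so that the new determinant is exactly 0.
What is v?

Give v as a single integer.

det is linear in entry M[0][1]: det = old_det + (v - -1) * C_01
Cofactor C_01 = 3
Want det = 0: 12 + (v - -1) * 3 = 0
  (v - -1) = -12 / 3 = -4
  v = -1 + (-4) = -5

Answer: -5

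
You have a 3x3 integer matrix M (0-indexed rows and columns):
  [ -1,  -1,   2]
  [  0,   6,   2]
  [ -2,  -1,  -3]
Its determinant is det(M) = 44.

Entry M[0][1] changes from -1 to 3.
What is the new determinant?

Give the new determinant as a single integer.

Answer: 28

Derivation:
det is linear in row 0: changing M[0][1] by delta changes det by delta * cofactor(0,1).
Cofactor C_01 = (-1)^(0+1) * minor(0,1) = -4
Entry delta = 3 - -1 = 4
Det delta = 4 * -4 = -16
New det = 44 + -16 = 28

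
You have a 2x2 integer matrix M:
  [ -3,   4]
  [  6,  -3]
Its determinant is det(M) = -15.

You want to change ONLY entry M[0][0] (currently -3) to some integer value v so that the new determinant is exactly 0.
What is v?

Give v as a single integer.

Answer: -8

Derivation:
det is linear in entry M[0][0]: det = old_det + (v - -3) * C_00
Cofactor C_00 = -3
Want det = 0: -15 + (v - -3) * -3 = 0
  (v - -3) = 15 / -3 = -5
  v = -3 + (-5) = -8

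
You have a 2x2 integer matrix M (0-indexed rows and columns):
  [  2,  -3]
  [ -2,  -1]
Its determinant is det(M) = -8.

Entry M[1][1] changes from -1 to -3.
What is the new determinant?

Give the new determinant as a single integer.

det is linear in row 1: changing M[1][1] by delta changes det by delta * cofactor(1,1).
Cofactor C_11 = (-1)^(1+1) * minor(1,1) = 2
Entry delta = -3 - -1 = -2
Det delta = -2 * 2 = -4
New det = -8 + -4 = -12

Answer: -12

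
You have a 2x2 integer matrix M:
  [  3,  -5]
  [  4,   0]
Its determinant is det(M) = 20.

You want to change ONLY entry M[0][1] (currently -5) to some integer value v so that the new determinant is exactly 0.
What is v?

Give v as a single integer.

det is linear in entry M[0][1]: det = old_det + (v - -5) * C_01
Cofactor C_01 = -4
Want det = 0: 20 + (v - -5) * -4 = 0
  (v - -5) = -20 / -4 = 5
  v = -5 + (5) = 0

Answer: 0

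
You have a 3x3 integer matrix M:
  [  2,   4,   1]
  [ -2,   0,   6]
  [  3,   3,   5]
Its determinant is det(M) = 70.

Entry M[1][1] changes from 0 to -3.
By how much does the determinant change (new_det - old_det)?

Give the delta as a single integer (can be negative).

Answer: -21

Derivation:
Cofactor C_11 = 7
Entry delta = -3 - 0 = -3
Det delta = entry_delta * cofactor = -3 * 7 = -21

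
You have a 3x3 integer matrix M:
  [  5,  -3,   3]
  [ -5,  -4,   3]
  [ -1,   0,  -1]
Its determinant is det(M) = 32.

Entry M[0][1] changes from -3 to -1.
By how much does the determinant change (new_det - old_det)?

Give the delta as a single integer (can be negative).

Cofactor C_01 = -8
Entry delta = -1 - -3 = 2
Det delta = entry_delta * cofactor = 2 * -8 = -16

Answer: -16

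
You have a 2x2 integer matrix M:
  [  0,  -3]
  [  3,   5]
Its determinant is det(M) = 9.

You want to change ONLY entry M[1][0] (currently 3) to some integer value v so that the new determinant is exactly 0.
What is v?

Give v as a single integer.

det is linear in entry M[1][0]: det = old_det + (v - 3) * C_10
Cofactor C_10 = 3
Want det = 0: 9 + (v - 3) * 3 = 0
  (v - 3) = -9 / 3 = -3
  v = 3 + (-3) = 0

Answer: 0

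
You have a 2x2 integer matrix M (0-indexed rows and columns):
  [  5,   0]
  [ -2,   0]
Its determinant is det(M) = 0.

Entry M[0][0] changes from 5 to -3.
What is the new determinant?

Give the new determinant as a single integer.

Answer: 0

Derivation:
det is linear in row 0: changing M[0][0] by delta changes det by delta * cofactor(0,0).
Cofactor C_00 = (-1)^(0+0) * minor(0,0) = 0
Entry delta = -3 - 5 = -8
Det delta = -8 * 0 = 0
New det = 0 + 0 = 0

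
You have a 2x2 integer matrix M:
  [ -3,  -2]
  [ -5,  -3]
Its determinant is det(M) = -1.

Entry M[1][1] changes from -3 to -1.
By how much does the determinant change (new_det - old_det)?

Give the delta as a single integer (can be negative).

Answer: -6

Derivation:
Cofactor C_11 = -3
Entry delta = -1 - -3 = 2
Det delta = entry_delta * cofactor = 2 * -3 = -6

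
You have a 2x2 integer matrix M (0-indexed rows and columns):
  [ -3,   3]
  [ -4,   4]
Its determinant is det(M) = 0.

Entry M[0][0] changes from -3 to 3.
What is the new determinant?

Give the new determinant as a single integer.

Answer: 24

Derivation:
det is linear in row 0: changing M[0][0] by delta changes det by delta * cofactor(0,0).
Cofactor C_00 = (-1)^(0+0) * minor(0,0) = 4
Entry delta = 3 - -3 = 6
Det delta = 6 * 4 = 24
New det = 0 + 24 = 24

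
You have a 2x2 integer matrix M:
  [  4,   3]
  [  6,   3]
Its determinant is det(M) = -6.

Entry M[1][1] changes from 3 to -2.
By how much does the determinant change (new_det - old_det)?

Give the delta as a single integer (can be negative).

Cofactor C_11 = 4
Entry delta = -2 - 3 = -5
Det delta = entry_delta * cofactor = -5 * 4 = -20

Answer: -20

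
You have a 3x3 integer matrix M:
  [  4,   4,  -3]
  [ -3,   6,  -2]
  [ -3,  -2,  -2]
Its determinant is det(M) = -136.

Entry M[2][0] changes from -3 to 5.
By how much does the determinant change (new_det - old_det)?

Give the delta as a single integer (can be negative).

Cofactor C_20 = 10
Entry delta = 5 - -3 = 8
Det delta = entry_delta * cofactor = 8 * 10 = 80

Answer: 80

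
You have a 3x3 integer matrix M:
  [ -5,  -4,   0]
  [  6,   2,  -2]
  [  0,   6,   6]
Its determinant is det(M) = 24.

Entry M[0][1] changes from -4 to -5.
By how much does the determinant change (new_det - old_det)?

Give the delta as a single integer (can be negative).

Answer: 36

Derivation:
Cofactor C_01 = -36
Entry delta = -5 - -4 = -1
Det delta = entry_delta * cofactor = -1 * -36 = 36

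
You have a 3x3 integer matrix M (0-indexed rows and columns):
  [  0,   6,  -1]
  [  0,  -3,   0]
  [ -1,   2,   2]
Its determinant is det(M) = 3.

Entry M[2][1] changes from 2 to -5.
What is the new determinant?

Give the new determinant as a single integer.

det is linear in row 2: changing M[2][1] by delta changes det by delta * cofactor(2,1).
Cofactor C_21 = (-1)^(2+1) * minor(2,1) = 0
Entry delta = -5 - 2 = -7
Det delta = -7 * 0 = 0
New det = 3 + 0 = 3

Answer: 3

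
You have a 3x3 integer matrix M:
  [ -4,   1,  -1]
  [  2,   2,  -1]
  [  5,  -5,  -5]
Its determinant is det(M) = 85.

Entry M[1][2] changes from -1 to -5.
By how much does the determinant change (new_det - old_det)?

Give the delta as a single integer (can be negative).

Cofactor C_12 = -15
Entry delta = -5 - -1 = -4
Det delta = entry_delta * cofactor = -4 * -15 = 60

Answer: 60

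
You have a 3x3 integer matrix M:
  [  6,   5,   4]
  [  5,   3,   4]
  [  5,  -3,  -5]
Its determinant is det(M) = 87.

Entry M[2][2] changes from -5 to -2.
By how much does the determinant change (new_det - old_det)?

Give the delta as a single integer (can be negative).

Cofactor C_22 = -7
Entry delta = -2 - -5 = 3
Det delta = entry_delta * cofactor = 3 * -7 = -21

Answer: -21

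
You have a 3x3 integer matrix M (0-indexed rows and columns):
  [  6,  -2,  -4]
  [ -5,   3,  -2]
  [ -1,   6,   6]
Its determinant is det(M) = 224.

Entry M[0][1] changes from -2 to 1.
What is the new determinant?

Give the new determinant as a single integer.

Answer: 320

Derivation:
det is linear in row 0: changing M[0][1] by delta changes det by delta * cofactor(0,1).
Cofactor C_01 = (-1)^(0+1) * minor(0,1) = 32
Entry delta = 1 - -2 = 3
Det delta = 3 * 32 = 96
New det = 224 + 96 = 320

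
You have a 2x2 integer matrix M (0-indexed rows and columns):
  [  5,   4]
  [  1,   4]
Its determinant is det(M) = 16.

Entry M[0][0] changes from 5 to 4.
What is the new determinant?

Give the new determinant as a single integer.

Answer: 12

Derivation:
det is linear in row 0: changing M[0][0] by delta changes det by delta * cofactor(0,0).
Cofactor C_00 = (-1)^(0+0) * minor(0,0) = 4
Entry delta = 4 - 5 = -1
Det delta = -1 * 4 = -4
New det = 16 + -4 = 12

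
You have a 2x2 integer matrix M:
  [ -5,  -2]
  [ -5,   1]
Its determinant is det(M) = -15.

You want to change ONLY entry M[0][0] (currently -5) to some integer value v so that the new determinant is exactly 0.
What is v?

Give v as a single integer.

det is linear in entry M[0][0]: det = old_det + (v - -5) * C_00
Cofactor C_00 = 1
Want det = 0: -15 + (v - -5) * 1 = 0
  (v - -5) = 15 / 1 = 15
  v = -5 + (15) = 10

Answer: 10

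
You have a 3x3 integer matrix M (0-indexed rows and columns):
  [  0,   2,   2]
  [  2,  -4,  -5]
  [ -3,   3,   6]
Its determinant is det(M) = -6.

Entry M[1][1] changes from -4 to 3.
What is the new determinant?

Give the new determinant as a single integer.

det is linear in row 1: changing M[1][1] by delta changes det by delta * cofactor(1,1).
Cofactor C_11 = (-1)^(1+1) * minor(1,1) = 6
Entry delta = 3 - -4 = 7
Det delta = 7 * 6 = 42
New det = -6 + 42 = 36

Answer: 36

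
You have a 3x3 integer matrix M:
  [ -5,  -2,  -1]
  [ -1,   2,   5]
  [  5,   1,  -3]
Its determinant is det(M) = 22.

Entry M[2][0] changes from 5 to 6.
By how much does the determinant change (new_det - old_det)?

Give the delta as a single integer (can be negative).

Answer: -8

Derivation:
Cofactor C_20 = -8
Entry delta = 6 - 5 = 1
Det delta = entry_delta * cofactor = 1 * -8 = -8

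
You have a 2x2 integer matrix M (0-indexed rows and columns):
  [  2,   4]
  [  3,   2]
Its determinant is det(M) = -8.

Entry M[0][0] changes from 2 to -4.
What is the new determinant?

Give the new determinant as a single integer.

Answer: -20

Derivation:
det is linear in row 0: changing M[0][0] by delta changes det by delta * cofactor(0,0).
Cofactor C_00 = (-1)^(0+0) * minor(0,0) = 2
Entry delta = -4 - 2 = -6
Det delta = -6 * 2 = -12
New det = -8 + -12 = -20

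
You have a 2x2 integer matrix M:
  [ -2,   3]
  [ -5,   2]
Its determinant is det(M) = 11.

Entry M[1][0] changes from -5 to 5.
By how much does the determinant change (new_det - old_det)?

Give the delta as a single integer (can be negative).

Cofactor C_10 = -3
Entry delta = 5 - -5 = 10
Det delta = entry_delta * cofactor = 10 * -3 = -30

Answer: -30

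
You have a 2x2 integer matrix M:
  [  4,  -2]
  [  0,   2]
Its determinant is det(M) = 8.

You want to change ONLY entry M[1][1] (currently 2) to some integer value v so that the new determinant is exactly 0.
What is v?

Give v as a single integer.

Answer: 0

Derivation:
det is linear in entry M[1][1]: det = old_det + (v - 2) * C_11
Cofactor C_11 = 4
Want det = 0: 8 + (v - 2) * 4 = 0
  (v - 2) = -8 / 4 = -2
  v = 2 + (-2) = 0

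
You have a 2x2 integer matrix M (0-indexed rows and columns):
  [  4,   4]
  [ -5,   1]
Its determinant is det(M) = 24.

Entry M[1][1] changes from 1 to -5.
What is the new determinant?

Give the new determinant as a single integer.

Answer: 0

Derivation:
det is linear in row 1: changing M[1][1] by delta changes det by delta * cofactor(1,1).
Cofactor C_11 = (-1)^(1+1) * minor(1,1) = 4
Entry delta = -5 - 1 = -6
Det delta = -6 * 4 = -24
New det = 24 + -24 = 0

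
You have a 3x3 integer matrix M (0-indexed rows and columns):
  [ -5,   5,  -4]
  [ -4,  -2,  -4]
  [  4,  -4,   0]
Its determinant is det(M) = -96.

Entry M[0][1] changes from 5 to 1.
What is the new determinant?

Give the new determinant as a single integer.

det is linear in row 0: changing M[0][1] by delta changes det by delta * cofactor(0,1).
Cofactor C_01 = (-1)^(0+1) * minor(0,1) = -16
Entry delta = 1 - 5 = -4
Det delta = -4 * -16 = 64
New det = -96 + 64 = -32

Answer: -32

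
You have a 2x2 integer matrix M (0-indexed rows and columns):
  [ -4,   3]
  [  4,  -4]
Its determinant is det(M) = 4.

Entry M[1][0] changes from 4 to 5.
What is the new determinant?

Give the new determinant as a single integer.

det is linear in row 1: changing M[1][0] by delta changes det by delta * cofactor(1,0).
Cofactor C_10 = (-1)^(1+0) * minor(1,0) = -3
Entry delta = 5 - 4 = 1
Det delta = 1 * -3 = -3
New det = 4 + -3 = 1

Answer: 1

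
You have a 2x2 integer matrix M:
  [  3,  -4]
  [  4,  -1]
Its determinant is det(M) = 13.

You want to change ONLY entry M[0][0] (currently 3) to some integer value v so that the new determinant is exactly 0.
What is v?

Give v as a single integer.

Answer: 16

Derivation:
det is linear in entry M[0][0]: det = old_det + (v - 3) * C_00
Cofactor C_00 = -1
Want det = 0: 13 + (v - 3) * -1 = 0
  (v - 3) = -13 / -1 = 13
  v = 3 + (13) = 16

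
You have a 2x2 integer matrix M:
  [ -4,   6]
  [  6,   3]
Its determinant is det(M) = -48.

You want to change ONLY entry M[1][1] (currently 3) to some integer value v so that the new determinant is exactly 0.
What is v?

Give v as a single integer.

Answer: -9

Derivation:
det is linear in entry M[1][1]: det = old_det + (v - 3) * C_11
Cofactor C_11 = -4
Want det = 0: -48 + (v - 3) * -4 = 0
  (v - 3) = 48 / -4 = -12
  v = 3 + (-12) = -9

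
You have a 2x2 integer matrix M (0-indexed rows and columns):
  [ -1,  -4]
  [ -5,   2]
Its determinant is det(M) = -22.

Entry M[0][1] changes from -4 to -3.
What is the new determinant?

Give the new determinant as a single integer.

Answer: -17

Derivation:
det is linear in row 0: changing M[0][1] by delta changes det by delta * cofactor(0,1).
Cofactor C_01 = (-1)^(0+1) * minor(0,1) = 5
Entry delta = -3 - -4 = 1
Det delta = 1 * 5 = 5
New det = -22 + 5 = -17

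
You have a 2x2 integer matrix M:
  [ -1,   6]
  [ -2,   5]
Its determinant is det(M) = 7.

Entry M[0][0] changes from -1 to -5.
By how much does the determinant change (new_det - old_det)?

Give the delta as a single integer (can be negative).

Answer: -20

Derivation:
Cofactor C_00 = 5
Entry delta = -5 - -1 = -4
Det delta = entry_delta * cofactor = -4 * 5 = -20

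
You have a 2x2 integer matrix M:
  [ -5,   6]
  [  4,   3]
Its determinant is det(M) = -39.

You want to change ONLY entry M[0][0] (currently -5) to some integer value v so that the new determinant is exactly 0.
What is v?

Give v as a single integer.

Answer: 8

Derivation:
det is linear in entry M[0][0]: det = old_det + (v - -5) * C_00
Cofactor C_00 = 3
Want det = 0: -39 + (v - -5) * 3 = 0
  (v - -5) = 39 / 3 = 13
  v = -5 + (13) = 8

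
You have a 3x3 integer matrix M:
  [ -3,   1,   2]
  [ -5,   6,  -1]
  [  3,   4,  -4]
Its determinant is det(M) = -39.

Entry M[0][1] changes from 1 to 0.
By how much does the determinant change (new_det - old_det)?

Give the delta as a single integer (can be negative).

Cofactor C_01 = -23
Entry delta = 0 - 1 = -1
Det delta = entry_delta * cofactor = -1 * -23 = 23

Answer: 23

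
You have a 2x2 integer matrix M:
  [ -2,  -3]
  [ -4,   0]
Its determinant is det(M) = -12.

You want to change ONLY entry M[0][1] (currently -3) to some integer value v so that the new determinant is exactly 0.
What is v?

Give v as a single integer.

det is linear in entry M[0][1]: det = old_det + (v - -3) * C_01
Cofactor C_01 = 4
Want det = 0: -12 + (v - -3) * 4 = 0
  (v - -3) = 12 / 4 = 3
  v = -3 + (3) = 0

Answer: 0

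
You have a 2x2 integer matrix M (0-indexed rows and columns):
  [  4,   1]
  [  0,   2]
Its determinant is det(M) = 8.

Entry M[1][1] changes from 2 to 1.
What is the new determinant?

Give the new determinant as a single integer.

det is linear in row 1: changing M[1][1] by delta changes det by delta * cofactor(1,1).
Cofactor C_11 = (-1)^(1+1) * minor(1,1) = 4
Entry delta = 1 - 2 = -1
Det delta = -1 * 4 = -4
New det = 8 + -4 = 4

Answer: 4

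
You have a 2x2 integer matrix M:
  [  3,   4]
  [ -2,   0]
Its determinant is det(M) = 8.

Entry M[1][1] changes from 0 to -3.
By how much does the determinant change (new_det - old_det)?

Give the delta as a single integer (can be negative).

Answer: -9

Derivation:
Cofactor C_11 = 3
Entry delta = -3 - 0 = -3
Det delta = entry_delta * cofactor = -3 * 3 = -9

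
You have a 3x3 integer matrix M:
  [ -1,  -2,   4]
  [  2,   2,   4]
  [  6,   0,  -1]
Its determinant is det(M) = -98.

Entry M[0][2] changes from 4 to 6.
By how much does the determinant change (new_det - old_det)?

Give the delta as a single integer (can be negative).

Answer: -24

Derivation:
Cofactor C_02 = -12
Entry delta = 6 - 4 = 2
Det delta = entry_delta * cofactor = 2 * -12 = -24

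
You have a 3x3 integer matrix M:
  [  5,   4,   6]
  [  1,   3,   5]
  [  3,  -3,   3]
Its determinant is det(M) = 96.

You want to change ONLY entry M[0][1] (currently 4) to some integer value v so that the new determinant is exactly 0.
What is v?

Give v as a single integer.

det is linear in entry M[0][1]: det = old_det + (v - 4) * C_01
Cofactor C_01 = 12
Want det = 0: 96 + (v - 4) * 12 = 0
  (v - 4) = -96 / 12 = -8
  v = 4 + (-8) = -4

Answer: -4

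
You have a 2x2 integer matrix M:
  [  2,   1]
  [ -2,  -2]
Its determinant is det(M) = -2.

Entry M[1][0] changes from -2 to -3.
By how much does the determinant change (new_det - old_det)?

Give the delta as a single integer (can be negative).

Answer: 1

Derivation:
Cofactor C_10 = -1
Entry delta = -3 - -2 = -1
Det delta = entry_delta * cofactor = -1 * -1 = 1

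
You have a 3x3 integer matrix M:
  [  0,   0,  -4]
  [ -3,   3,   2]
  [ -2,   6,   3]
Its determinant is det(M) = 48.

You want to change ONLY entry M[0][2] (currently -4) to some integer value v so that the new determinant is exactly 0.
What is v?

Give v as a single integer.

Answer: 0

Derivation:
det is linear in entry M[0][2]: det = old_det + (v - -4) * C_02
Cofactor C_02 = -12
Want det = 0: 48 + (v - -4) * -12 = 0
  (v - -4) = -48 / -12 = 4
  v = -4 + (4) = 0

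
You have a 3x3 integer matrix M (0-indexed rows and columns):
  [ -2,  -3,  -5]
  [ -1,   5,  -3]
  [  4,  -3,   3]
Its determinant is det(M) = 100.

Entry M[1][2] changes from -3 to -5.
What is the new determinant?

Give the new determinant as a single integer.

Answer: 136

Derivation:
det is linear in row 1: changing M[1][2] by delta changes det by delta * cofactor(1,2).
Cofactor C_12 = (-1)^(1+2) * minor(1,2) = -18
Entry delta = -5 - -3 = -2
Det delta = -2 * -18 = 36
New det = 100 + 36 = 136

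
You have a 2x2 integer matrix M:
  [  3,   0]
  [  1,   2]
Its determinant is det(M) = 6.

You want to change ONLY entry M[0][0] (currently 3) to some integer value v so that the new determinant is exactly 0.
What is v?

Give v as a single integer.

det is linear in entry M[0][0]: det = old_det + (v - 3) * C_00
Cofactor C_00 = 2
Want det = 0: 6 + (v - 3) * 2 = 0
  (v - 3) = -6 / 2 = -3
  v = 3 + (-3) = 0

Answer: 0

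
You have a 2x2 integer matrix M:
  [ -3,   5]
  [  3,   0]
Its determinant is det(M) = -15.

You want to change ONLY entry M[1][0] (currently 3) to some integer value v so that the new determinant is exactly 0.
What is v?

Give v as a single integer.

det is linear in entry M[1][0]: det = old_det + (v - 3) * C_10
Cofactor C_10 = -5
Want det = 0: -15 + (v - 3) * -5 = 0
  (v - 3) = 15 / -5 = -3
  v = 3 + (-3) = 0

Answer: 0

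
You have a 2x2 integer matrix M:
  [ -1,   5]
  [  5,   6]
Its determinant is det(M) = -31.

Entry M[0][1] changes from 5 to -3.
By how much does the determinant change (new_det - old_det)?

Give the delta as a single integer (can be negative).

Cofactor C_01 = -5
Entry delta = -3 - 5 = -8
Det delta = entry_delta * cofactor = -8 * -5 = 40

Answer: 40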